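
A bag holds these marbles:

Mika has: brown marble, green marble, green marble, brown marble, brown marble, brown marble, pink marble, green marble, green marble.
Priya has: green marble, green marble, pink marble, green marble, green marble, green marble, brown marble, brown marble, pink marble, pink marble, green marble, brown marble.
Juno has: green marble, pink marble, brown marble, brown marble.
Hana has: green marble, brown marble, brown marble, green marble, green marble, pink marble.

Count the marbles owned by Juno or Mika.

13

Juno: 4; Mika: 9; together 4 + 9 = 13.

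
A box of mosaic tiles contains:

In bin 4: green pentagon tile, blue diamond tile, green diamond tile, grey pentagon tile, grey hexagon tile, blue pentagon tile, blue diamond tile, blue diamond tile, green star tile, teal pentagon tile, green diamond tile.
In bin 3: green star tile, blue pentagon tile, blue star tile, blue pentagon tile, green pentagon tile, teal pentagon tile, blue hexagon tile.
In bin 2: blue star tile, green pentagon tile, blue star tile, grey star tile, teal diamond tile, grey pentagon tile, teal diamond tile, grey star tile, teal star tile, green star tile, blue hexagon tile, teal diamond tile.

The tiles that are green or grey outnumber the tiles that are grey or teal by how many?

2

tiles that are green or grey: 13.
tiles that are grey or teal: 11.
13 − 11 = 2.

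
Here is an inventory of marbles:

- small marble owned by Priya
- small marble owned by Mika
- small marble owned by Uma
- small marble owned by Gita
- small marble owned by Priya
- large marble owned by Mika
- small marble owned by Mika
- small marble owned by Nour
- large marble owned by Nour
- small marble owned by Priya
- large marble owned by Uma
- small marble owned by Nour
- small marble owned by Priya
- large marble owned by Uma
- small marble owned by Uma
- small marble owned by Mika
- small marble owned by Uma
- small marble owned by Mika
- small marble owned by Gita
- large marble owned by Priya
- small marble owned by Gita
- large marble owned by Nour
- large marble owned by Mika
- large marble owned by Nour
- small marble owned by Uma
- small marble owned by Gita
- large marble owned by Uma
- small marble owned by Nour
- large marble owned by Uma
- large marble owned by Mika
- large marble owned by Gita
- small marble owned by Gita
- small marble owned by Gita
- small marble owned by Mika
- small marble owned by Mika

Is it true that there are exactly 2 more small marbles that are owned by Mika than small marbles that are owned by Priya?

|small marbles owned by Mika| = 6.
|small marbles owned by Priya| = 4.
The claim requires 6 − 4 (= 2) to equal 2, which holds.

True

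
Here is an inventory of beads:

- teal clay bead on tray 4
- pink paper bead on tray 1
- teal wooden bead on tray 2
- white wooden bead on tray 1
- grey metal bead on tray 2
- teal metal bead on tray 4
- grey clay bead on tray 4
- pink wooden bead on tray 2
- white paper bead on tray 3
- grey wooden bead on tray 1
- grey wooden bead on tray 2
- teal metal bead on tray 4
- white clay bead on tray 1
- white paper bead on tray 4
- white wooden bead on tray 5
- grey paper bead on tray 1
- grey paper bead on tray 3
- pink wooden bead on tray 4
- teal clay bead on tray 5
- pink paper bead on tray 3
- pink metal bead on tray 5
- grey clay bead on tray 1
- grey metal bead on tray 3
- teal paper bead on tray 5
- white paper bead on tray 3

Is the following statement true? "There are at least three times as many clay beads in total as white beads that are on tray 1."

clay beads: 5.
white beads on tray 1: 2.
The claim requires 5 ≥ 3 × 2 = 6, which does not hold.

False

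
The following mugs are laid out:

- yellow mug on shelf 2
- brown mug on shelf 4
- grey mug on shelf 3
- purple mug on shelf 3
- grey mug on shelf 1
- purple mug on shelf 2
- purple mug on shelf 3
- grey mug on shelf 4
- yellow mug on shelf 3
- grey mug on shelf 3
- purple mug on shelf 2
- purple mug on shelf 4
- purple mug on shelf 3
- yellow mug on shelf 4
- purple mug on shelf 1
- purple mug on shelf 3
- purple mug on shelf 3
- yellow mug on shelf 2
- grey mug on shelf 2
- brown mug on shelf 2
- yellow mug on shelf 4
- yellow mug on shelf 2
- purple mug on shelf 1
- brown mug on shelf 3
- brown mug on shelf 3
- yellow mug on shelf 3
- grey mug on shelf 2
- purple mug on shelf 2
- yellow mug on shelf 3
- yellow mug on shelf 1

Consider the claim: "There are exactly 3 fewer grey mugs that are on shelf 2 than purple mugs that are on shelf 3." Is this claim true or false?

True

There are 2 grey mugs on shelf 2.
There are 5 purple mugs on shelf 3.
The claim requires 5 − 2 (= 3) to equal 3, which holds.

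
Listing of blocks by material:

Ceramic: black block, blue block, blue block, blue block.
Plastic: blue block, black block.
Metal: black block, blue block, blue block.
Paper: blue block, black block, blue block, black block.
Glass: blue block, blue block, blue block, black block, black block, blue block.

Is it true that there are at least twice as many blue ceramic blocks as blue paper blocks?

False

There are 3 blue ceramic blocks.
There are 2 blue paper blocks.
The claim requires 3 ≥ 2 × 2 = 4, which does not hold.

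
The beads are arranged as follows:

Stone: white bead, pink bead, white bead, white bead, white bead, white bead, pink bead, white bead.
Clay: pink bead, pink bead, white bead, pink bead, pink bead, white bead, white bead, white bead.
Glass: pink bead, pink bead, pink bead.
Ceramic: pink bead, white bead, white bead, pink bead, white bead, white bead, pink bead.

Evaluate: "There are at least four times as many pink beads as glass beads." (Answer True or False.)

|pink beads| = 12.
|glass beads| = 3.
The claim requires 12 ≥ 4 × 3 = 12, which holds.

True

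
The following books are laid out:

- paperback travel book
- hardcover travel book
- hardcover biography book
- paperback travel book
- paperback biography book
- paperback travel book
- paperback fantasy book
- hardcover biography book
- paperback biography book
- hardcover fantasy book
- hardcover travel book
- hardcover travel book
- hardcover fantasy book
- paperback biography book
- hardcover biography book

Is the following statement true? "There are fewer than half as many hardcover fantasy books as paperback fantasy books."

False

|hardcover fantasy books| = 2.
|paperback fantasy books| = 1.
The claim requires 2 × 2 = 4 < 1, which does not hold.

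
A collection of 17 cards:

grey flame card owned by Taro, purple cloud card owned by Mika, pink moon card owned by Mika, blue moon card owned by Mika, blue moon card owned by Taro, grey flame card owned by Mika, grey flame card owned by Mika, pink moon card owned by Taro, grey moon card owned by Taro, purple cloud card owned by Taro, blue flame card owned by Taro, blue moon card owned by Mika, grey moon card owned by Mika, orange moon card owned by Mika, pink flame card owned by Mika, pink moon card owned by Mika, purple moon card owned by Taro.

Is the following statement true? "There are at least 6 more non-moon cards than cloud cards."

False

non-moon cards: 7.
cloud cards: 2.
The claim requires 7 − 2 = 5 ≥ 6, which does not hold.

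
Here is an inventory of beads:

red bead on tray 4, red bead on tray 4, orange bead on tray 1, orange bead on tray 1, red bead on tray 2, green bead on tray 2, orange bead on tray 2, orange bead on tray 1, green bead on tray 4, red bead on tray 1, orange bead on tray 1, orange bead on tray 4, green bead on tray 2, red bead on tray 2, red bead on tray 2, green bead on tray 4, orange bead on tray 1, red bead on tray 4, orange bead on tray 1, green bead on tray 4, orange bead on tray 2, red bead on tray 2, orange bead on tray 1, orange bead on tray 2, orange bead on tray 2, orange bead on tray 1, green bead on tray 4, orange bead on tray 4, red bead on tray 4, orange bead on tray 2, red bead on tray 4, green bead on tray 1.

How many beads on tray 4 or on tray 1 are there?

21

on tray 1: 10; on tray 4: 11; together 10 + 11 = 21.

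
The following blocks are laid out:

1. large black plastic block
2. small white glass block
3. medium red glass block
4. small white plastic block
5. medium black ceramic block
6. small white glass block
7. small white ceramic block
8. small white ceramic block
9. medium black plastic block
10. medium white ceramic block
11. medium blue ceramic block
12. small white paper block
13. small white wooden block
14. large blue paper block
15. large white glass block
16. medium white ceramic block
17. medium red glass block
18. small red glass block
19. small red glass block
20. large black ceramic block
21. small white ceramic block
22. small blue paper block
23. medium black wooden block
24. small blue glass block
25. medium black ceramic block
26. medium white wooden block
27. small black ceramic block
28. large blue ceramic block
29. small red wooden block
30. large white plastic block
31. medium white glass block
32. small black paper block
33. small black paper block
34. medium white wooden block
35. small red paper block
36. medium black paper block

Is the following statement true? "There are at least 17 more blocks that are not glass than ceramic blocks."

False

|blocks that are not glass| = 27.
|ceramic blocks| = 11.
The claim requires 27 − 11 = 16 ≥ 17, which does not hold.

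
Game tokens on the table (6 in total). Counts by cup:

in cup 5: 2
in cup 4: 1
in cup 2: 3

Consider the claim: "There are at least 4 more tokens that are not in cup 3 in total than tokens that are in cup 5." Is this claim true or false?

|tokens that are not in cup 3| = 6.
|tokens in cup 5| = 2.
The claim requires 6 − 2 = 4 ≥ 4, which holds.

True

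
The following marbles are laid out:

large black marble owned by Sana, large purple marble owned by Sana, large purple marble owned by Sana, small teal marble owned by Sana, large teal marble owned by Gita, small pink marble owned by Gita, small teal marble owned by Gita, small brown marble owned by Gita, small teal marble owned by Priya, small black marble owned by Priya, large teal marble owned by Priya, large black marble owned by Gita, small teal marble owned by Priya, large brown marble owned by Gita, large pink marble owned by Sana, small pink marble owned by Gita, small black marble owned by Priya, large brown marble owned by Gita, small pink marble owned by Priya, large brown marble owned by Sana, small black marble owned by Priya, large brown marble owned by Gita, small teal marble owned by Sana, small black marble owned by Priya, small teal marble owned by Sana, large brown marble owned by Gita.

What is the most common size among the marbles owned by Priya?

Counts by size (restricted to marbles owned by Priya): small 7, large 1.
The maximum is 7, held uniquely by small.

small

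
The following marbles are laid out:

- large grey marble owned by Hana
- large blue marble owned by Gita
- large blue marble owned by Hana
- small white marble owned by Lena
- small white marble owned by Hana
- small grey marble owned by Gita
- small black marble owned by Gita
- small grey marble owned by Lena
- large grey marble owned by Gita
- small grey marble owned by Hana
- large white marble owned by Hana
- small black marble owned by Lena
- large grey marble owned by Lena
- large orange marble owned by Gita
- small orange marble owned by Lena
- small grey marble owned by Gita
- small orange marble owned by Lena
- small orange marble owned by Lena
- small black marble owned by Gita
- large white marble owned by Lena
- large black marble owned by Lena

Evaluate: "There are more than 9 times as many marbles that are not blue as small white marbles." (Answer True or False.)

True

There are 19 marbles that are not blue.
There are 2 small white marbles.
The claim requires 19 > 9 × 2 = 18, which holds.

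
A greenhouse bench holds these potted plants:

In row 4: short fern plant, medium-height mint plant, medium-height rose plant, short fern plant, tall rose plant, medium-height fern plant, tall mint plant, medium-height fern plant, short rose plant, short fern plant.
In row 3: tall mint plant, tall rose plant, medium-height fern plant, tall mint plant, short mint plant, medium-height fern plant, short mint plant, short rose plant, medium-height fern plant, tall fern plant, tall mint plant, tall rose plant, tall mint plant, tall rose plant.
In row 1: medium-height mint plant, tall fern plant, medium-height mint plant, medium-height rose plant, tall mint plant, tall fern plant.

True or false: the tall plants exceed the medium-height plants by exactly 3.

True

There are 13 tall plants.
There are 10 medium-height plants.
The claim requires 13 − 10 (= 3) to equal 3, which holds.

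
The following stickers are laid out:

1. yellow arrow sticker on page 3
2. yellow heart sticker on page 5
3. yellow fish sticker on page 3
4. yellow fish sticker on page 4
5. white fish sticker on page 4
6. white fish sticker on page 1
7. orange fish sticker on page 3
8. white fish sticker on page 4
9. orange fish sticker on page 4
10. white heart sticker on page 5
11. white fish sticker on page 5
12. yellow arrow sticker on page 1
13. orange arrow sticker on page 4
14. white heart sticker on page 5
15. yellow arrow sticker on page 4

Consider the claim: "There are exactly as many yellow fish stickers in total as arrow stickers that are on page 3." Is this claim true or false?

False

There are 2 yellow fish stickers.
There is 1 arrow sticker on page 3.
The claim requires 2 = 1, which does not hold.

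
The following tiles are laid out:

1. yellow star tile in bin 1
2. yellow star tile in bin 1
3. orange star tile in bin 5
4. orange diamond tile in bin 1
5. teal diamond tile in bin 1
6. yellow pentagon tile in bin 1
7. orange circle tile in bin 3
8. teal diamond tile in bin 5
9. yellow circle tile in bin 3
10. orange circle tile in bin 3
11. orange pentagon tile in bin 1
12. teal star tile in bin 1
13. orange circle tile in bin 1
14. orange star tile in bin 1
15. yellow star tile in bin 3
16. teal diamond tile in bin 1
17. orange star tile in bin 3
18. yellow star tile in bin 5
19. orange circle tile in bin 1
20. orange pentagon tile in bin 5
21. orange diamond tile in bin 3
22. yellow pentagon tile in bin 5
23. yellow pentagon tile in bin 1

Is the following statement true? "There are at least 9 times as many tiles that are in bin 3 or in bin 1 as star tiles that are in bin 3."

True

|tiles in bin 3 or in bin 1| = 18.
|star tiles in bin 3| = 2.
The claim requires 18 ≥ 9 × 2 = 18, which holds.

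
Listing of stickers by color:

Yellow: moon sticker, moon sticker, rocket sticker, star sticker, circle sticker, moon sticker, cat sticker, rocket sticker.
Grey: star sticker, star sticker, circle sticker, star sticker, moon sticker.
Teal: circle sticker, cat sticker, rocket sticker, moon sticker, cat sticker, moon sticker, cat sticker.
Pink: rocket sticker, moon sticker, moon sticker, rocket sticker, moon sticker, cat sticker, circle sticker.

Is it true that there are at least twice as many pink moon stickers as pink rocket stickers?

False

|pink moon stickers| = 3.
|pink rocket stickers| = 2.
The claim requires 3 ≥ 2 × 2 = 4, which does not hold.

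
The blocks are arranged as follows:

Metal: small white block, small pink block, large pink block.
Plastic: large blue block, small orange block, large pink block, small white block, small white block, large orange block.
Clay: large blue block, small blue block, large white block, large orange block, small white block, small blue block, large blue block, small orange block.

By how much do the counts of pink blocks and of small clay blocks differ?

pink blocks: 3. small clay blocks: 4.
|3 − 4| = 4 − 3 = 1.

1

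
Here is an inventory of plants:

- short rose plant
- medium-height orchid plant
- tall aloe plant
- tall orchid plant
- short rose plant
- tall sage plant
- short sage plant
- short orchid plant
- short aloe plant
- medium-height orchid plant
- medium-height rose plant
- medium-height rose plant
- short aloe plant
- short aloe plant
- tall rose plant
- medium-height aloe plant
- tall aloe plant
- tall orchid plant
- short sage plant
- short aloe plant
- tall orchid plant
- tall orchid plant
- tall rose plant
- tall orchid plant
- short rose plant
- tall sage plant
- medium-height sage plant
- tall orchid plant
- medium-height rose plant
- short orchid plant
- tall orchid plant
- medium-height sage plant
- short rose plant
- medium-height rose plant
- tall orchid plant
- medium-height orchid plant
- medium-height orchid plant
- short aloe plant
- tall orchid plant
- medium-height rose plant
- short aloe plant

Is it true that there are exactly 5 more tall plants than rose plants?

|tall plants| = 15.
|rose plants| = 11.
The claim requires 15 − 11 (= 4) to equal 5, which does not hold.

False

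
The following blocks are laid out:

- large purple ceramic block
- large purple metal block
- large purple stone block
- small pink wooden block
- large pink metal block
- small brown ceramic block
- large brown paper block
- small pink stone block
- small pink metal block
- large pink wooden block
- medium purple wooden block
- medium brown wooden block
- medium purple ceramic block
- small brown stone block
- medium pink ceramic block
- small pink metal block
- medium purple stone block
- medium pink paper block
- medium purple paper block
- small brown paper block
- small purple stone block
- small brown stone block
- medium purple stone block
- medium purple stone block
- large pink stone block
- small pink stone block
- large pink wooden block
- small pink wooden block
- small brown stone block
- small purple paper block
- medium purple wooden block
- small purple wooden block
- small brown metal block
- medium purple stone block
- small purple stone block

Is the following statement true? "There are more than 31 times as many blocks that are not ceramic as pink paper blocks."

There are 31 blocks that are not ceramic.
There is 1 pink paper block.
The claim requires 31 > 31 × 1 = 31, which does not hold.

False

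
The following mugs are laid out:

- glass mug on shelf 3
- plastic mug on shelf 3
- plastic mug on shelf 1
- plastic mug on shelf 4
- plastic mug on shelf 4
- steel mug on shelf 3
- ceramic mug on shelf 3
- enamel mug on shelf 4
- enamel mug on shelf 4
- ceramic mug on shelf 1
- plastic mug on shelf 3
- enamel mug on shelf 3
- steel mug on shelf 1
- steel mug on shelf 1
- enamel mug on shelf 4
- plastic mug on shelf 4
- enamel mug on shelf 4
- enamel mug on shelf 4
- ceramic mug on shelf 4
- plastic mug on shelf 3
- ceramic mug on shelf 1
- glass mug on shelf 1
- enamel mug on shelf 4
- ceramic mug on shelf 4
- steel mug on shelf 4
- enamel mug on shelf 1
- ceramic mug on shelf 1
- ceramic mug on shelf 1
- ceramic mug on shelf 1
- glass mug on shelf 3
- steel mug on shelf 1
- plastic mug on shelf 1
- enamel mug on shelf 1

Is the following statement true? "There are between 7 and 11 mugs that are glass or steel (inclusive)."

True

mugs that are glass or steel: 8.
The claim requires 7 ≤ 8 ≤ 11, which holds.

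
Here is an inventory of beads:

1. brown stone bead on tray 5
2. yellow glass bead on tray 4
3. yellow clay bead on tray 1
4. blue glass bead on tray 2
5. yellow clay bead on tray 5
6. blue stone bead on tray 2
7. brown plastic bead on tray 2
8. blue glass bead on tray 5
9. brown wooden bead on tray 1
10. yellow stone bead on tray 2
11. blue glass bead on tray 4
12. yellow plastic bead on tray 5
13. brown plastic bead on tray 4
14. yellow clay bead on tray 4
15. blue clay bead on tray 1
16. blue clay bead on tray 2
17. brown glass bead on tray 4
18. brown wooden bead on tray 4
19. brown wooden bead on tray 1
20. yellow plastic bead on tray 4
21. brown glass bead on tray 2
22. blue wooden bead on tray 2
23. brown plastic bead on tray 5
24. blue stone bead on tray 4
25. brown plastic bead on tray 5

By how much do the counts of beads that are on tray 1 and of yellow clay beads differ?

beads on tray 1: 4. yellow clay beads: 3.
|4 − 3| = 4 − 3 = 1.

1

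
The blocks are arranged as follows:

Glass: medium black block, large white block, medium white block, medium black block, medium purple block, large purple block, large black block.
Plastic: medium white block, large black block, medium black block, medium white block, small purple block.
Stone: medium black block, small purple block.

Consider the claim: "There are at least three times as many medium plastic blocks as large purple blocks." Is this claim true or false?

True

|medium plastic blocks| = 3.
|large purple blocks| = 1.
The claim requires 3 ≥ 3 × 1 = 3, which holds.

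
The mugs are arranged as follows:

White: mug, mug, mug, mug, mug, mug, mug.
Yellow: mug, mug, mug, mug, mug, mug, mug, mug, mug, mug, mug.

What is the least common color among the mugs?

Counts by color: yellow 11, white 7.
The minimum is 7, held uniquely by white.

white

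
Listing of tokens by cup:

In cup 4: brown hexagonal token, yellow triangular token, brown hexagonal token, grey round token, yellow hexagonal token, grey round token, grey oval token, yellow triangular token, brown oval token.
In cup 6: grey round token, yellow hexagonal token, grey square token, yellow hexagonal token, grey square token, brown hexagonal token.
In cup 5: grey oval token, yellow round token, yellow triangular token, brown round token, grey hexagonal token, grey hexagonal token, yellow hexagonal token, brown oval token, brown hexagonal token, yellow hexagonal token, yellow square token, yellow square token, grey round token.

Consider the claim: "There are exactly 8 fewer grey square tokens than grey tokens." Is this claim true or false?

grey square tokens: 2.
grey tokens: 10.
The claim requires 10 − 2 (= 8) to equal 8, which holds.

True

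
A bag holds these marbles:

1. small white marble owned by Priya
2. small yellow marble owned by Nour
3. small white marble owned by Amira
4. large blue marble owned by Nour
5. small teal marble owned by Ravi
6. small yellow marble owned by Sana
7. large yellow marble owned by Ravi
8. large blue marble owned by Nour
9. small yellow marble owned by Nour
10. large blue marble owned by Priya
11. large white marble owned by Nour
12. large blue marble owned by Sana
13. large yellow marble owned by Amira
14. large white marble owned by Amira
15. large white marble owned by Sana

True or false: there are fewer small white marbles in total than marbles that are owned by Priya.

False

|small white marbles| = 2.
|marbles owned by Priya| = 2.
The claim requires 2 < 2, which does not hold.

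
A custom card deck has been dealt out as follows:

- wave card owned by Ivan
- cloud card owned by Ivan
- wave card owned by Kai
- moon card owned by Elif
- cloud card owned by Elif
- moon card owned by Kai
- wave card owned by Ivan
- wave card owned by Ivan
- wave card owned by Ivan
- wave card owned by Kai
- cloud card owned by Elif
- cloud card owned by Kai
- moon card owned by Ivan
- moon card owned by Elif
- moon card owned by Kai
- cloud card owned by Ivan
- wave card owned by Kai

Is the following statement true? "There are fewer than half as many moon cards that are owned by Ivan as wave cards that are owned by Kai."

True

moon cards owned by Ivan: 1.
wave cards owned by Kai: 3.
The claim requires 2 × 1 = 2 < 3, which holds.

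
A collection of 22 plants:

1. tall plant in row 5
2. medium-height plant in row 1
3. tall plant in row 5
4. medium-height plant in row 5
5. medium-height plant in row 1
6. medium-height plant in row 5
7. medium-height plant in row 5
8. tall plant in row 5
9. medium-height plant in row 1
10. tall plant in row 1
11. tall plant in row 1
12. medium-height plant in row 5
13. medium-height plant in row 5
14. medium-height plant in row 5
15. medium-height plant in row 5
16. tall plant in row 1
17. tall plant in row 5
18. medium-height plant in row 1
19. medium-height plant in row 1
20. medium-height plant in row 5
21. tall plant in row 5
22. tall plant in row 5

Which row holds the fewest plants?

row 1

Counts by row: row 5→14, row 1→8.
The minimum is 8, held uniquely by row 1.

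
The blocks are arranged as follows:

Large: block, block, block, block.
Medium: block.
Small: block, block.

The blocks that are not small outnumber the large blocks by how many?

blocks that are not small: 5.
large blocks: 4.
5 − 4 = 1.

1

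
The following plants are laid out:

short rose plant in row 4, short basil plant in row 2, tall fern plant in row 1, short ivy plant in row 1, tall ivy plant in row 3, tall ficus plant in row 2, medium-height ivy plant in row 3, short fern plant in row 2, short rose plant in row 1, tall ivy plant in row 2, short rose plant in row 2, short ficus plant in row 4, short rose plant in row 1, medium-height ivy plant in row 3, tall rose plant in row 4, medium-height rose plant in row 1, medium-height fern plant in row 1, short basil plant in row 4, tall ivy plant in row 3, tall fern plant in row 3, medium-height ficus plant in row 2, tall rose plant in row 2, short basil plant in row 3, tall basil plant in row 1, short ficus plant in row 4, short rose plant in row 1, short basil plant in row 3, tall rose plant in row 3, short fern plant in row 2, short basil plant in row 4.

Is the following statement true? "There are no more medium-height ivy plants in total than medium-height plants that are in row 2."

|medium-height ivy plants| = 2.
|medium-height plants in row 2| = 1.
The claim requires 2 ≤ 1, which does not hold.

False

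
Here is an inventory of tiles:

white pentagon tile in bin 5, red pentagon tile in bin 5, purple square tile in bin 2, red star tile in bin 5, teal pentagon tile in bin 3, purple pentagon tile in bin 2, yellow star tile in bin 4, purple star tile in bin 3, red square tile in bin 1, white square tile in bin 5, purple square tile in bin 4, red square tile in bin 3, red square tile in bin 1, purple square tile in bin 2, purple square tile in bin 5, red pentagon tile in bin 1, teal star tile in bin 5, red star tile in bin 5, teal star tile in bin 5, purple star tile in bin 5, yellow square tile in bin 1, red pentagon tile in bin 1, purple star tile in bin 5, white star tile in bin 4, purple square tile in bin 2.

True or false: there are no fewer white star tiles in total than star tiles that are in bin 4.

False

white star tiles: 1.
star tiles in bin 4: 2.
The claim requires 1 ≥ 2, which does not hold.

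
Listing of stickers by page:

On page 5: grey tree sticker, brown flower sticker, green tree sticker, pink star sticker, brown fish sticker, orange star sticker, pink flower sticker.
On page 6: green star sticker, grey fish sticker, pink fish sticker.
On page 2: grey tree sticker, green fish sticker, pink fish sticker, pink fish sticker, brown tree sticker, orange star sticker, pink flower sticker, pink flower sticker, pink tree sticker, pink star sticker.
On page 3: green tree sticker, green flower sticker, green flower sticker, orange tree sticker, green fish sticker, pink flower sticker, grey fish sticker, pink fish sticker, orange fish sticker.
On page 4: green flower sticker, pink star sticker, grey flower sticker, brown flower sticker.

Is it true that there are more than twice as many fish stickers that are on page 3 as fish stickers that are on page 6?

False

fish stickers on page 3: 4.
fish stickers on page 6: 2.
The claim requires 4 > 2 × 2 = 4, which does not hold.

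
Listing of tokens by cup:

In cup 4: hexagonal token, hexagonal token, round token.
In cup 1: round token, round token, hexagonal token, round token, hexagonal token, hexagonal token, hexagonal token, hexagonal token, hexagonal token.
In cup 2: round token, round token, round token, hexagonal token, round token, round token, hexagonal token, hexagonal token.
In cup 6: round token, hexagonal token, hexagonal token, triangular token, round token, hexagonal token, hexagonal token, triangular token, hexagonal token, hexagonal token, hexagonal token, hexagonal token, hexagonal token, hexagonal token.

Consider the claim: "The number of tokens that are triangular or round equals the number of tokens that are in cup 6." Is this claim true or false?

|tokens that are triangular or round| = 13.
|tokens in cup 6| = 14.
The claim requires 13 = 14, which does not hold.

False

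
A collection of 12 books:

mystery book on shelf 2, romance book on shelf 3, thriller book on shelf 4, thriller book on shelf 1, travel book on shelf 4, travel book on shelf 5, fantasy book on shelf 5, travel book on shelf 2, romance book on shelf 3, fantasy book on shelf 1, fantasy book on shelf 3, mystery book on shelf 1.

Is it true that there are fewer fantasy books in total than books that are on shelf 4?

fantasy books: 3.
books on shelf 4: 2.
The claim requires 3 < 2, which does not hold.

False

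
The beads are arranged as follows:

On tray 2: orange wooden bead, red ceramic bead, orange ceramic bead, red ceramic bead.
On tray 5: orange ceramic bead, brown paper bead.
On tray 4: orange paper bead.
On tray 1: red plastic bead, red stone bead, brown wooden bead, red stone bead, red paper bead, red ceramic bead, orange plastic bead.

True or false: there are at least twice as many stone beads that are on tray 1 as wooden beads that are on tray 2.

stone beads on tray 1: 2.
wooden beads on tray 2: 1.
The claim requires 2 ≥ 2 × 1 = 2, which holds.

True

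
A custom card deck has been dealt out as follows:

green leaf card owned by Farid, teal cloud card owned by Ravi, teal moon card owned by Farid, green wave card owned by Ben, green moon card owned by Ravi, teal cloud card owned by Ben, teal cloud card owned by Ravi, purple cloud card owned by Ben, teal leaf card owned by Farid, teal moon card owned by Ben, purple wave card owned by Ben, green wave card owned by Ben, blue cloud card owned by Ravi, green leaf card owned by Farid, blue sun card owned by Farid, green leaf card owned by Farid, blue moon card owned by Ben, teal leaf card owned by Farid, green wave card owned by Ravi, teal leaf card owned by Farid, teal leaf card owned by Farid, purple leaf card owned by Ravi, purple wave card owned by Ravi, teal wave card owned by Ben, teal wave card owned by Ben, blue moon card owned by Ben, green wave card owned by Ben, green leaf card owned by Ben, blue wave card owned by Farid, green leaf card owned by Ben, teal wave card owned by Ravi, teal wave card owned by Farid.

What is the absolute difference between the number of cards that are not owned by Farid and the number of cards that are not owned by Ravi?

cards that are not owned by Farid: 21. cards that are not owned by Ravi: 24.
|21 − 24| = 24 − 21 = 3.

3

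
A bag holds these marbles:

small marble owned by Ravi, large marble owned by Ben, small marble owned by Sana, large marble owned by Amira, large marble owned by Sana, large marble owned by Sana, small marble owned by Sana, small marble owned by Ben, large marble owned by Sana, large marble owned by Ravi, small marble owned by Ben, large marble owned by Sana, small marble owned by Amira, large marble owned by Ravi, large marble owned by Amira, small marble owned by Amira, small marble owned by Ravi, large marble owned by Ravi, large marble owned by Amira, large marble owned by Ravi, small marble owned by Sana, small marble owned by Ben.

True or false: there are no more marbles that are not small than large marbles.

|marbles that are not small| = 12.
|large marbles| = 12.
The claim requires 12 ≤ 12, which holds.

True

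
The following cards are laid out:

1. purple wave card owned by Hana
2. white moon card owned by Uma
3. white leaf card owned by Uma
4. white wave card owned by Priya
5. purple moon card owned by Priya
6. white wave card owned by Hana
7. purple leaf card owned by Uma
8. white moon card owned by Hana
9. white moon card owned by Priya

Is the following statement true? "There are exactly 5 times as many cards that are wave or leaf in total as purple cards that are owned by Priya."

cards that are wave or leaf: 5.
purple cards owned by Priya: 1.
The claim requires 5 = 5 × 1 = 5, which holds.

True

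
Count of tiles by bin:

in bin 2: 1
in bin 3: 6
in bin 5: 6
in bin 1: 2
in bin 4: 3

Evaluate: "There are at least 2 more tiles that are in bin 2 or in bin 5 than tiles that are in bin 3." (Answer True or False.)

False

tiles in bin 2 or in bin 5: 7.
tiles in bin 3: 6.
The claim requires 7 − 6 = 1 ≥ 2, which does not hold.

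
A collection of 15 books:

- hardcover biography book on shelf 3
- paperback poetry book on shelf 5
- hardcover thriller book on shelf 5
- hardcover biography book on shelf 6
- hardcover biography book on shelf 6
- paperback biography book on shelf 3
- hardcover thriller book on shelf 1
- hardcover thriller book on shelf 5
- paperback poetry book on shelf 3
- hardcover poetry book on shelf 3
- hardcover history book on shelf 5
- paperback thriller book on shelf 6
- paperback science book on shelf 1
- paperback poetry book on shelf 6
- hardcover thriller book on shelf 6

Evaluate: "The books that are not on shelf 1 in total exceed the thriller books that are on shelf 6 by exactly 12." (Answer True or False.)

False

|books that are not on shelf 1| = 13.
|thriller books on shelf 6| = 2.
The claim requires 13 − 2 (= 11) to equal 12, which does not hold.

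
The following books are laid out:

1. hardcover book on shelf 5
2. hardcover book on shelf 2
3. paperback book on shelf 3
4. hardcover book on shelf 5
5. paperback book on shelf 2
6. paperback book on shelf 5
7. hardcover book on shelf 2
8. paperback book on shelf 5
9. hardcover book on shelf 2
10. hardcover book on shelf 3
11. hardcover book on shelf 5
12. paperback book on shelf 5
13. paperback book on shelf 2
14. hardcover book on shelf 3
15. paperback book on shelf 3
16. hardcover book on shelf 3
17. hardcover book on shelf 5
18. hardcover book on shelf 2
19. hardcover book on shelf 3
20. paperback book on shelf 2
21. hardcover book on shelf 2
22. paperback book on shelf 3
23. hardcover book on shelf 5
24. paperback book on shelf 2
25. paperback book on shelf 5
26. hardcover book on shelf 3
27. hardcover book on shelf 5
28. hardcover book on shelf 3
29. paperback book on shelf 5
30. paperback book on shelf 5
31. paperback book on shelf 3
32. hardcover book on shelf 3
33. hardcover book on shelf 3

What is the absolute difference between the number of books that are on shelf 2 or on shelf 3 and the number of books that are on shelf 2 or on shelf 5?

0

books on shelf 2 or on shelf 3: 21. books on shelf 2 or on shelf 5: 21.
|21 − 21| = 21 − 21 = 0.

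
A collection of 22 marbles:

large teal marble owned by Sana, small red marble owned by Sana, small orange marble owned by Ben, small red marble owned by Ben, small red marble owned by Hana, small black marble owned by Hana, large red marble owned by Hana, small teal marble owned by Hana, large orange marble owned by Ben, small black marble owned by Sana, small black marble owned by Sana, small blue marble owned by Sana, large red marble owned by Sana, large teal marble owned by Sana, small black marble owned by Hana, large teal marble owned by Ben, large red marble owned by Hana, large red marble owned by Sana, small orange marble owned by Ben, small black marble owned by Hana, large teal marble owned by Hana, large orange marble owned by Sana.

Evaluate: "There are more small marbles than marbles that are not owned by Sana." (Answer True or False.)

There are 12 small marbles.
Count of marbles that are not owned by Sana: 13.
The claim requires 12 > 13, which does not hold.

False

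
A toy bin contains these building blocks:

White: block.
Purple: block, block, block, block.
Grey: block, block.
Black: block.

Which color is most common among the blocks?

purple

Counts by color: purple 4, grey 2, white 1, black 1.
The maximum is 4, held uniquely by purple.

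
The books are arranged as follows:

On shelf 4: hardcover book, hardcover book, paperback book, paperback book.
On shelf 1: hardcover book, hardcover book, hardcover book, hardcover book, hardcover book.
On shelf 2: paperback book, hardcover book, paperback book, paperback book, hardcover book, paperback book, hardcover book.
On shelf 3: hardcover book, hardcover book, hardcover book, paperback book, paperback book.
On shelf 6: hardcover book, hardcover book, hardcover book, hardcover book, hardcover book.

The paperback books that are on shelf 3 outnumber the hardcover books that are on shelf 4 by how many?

paperback books on shelf 3: 2.
hardcover books on shelf 4: 2.
2 − 2 = 0.

0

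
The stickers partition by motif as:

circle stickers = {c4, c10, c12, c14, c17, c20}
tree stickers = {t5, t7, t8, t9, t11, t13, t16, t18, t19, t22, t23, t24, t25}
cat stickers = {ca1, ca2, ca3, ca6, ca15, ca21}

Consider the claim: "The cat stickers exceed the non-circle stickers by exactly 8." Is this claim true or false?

cat stickers: 6.
non-circle stickers: 19.
The claim requires 6 − 19 (= -13) to equal 8, which does not hold.

False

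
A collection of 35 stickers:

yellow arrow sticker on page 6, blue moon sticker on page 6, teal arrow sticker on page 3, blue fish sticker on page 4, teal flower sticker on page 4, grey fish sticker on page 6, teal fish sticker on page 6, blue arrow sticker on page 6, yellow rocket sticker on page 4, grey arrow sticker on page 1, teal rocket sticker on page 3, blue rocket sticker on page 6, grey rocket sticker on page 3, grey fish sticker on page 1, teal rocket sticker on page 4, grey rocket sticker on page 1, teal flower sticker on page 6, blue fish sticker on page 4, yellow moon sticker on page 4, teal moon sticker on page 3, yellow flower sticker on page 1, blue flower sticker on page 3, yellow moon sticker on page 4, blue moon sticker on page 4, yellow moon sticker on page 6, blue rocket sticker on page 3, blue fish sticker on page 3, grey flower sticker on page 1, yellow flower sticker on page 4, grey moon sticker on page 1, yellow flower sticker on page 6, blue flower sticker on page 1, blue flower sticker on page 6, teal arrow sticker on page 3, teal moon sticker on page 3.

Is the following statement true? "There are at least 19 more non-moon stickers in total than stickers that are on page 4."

False

non-moon stickers: 27.
stickers on page 4: 9.
The claim requires 27 − 9 = 18 ≥ 19, which does not hold.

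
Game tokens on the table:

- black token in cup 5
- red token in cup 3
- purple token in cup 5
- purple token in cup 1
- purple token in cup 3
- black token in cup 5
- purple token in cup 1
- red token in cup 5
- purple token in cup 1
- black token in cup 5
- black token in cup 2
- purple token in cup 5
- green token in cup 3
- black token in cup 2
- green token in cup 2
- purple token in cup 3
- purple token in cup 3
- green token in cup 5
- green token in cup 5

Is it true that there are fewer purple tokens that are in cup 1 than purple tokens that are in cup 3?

False

|purple tokens in cup 1| = 3.
|purple tokens in cup 3| = 3.
The claim requires 3 < 3, which does not hold.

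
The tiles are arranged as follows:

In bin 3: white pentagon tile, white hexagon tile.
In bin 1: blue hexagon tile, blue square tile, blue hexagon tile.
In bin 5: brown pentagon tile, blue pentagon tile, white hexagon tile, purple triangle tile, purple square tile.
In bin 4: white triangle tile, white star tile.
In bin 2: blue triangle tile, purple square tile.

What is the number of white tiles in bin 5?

1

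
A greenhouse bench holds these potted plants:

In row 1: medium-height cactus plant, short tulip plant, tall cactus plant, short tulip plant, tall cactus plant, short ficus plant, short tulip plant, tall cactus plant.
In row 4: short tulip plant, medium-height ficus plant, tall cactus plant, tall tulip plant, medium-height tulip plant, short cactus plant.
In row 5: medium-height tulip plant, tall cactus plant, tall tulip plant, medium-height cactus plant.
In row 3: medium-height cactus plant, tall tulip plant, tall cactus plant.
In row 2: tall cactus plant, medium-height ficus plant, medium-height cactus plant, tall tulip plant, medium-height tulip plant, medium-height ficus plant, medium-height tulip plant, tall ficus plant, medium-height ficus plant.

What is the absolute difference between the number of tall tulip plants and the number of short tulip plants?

0

tall tulip plants: 4. short tulip plants: 4.
|4 − 4| = 4 − 4 = 0.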